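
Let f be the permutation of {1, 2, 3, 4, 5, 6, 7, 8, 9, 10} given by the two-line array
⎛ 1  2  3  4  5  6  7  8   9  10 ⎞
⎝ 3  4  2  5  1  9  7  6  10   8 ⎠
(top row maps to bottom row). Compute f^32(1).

Tracing 1 → 3 → … returns to 1 after 5 steps, so 1 lies in a 5-cycle (1, 3, 2, 4, 5).
Since the cycle has length 5, f^32 acts on it the same as f^2 (32 mod 5 = 2).
Stepping 2 places around the cycle: 1 → 3 → 2.

2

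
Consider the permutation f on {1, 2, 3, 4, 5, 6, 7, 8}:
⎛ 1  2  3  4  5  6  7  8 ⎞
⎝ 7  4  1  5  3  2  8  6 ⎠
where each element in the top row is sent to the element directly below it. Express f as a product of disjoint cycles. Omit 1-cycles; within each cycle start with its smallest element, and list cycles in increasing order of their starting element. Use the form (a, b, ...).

Start at 1 and follow images: 1 → 7 → 8 → 6 → 2 → 4 → 5 → 3 → 1, giving the cycle (1, 7, 8, 6, 2, 4, 5, 3).
Repeating from the next unused element and collecting all non-trivial cycles gives (1, 7, 8, 6, 2, 4, 5, 3).

(1, 7, 8, 6, 2, 4, 5, 3)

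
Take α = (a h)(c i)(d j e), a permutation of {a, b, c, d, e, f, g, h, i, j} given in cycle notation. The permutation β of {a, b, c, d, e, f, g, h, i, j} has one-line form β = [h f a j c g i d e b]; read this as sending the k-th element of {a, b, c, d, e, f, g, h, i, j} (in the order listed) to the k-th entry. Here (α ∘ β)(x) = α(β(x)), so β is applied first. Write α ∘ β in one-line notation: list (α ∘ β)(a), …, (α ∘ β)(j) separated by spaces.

(α ∘ β)(x) = α(β(x)). Computing each image: α(β(a)) = α(h) = a, α(β(b)) = α(f) = f, α(β(c)) = α(a) = h, α(β(d)) = α(j) = e, α(β(e)) = α(c) = i, α(β(f)) = α(g) = g, α(β(g)) = α(i) = c, α(β(h)) = α(d) = j, α(β(i)) = α(e) = d, α(β(j)) = α(b) = b.
Hence α ∘ β = [a f h e i g c j d b].

a f h e i g c j d b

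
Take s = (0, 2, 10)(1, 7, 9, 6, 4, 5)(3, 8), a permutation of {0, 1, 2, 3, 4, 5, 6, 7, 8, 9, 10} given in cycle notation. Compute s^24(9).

9 lies in the 6-cycle (1, 7, 9, 6, 4, 5).
Powers repeat with period 6 on this cycle, and 24 mod 6 = 0, so s^24(9) = s^0(9).
So s^24(9) = 9.

9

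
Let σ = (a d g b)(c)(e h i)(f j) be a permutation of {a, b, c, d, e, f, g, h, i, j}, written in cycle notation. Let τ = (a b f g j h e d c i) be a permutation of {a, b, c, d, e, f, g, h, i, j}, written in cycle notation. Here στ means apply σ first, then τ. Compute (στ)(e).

(στ)(e) = τ(σ(e)). σ(e) = h, then τ(h) = e. So (στ)(e) = e.

e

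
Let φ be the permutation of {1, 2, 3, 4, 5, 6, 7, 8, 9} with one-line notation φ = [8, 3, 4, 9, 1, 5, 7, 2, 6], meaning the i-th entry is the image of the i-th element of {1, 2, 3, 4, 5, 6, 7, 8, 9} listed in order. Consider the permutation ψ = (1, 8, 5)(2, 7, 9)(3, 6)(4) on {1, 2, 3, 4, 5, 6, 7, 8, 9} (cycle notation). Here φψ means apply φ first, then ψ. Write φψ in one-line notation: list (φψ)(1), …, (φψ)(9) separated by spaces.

5 6 4 2 8 1 9 7 3

(φψ)(x) = ψ(φ(x)). Computing each image: ψ(φ(1)) = ψ(8) = 5, ψ(φ(2)) = ψ(3) = 6, ψ(φ(3)) = ψ(4) = 4, ψ(φ(4)) = ψ(9) = 2, ψ(φ(5)) = ψ(1) = 8, ψ(φ(6)) = ψ(5) = 1, ψ(φ(7)) = ψ(7) = 9, ψ(φ(8)) = ψ(2) = 7, ψ(φ(9)) = ψ(6) = 3.
Hence φψ = [5 6 4 2 8 1 9 7 3].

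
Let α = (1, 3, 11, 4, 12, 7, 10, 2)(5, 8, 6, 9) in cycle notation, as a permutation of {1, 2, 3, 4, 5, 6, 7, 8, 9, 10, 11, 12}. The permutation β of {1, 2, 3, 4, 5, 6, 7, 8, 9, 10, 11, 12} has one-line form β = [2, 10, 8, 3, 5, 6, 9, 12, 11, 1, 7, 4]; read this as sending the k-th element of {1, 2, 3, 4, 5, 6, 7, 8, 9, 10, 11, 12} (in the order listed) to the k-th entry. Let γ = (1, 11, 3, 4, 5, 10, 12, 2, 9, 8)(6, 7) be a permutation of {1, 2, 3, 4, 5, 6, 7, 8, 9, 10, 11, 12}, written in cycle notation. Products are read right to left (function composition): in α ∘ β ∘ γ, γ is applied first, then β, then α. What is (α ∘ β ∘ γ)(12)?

Chase 12: γ(12) = 2; β(2) = 10; α(10) = 2. Hence (α ∘ β ∘ γ)(12) = 2.

2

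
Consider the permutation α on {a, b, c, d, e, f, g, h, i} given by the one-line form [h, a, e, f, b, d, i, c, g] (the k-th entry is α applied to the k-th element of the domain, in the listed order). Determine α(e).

b

e is element number 5 of the domain, and entry number 5 of the one-line form is b, so α(e) = b.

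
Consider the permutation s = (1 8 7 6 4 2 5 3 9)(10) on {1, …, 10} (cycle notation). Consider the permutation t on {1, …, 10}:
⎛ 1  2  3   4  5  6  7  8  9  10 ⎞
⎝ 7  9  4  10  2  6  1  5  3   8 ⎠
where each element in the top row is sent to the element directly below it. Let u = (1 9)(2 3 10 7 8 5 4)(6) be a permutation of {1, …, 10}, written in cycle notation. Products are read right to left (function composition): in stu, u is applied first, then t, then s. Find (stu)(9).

6

Chase 9: u(9) = 1; t(1) = 7; s(7) = 6. Hence (stu)(9) = 6.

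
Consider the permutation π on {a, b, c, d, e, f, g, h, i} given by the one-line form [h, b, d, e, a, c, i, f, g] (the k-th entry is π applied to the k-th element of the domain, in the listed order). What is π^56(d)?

Tracing d → e → … returns to d after 6 steps, so d lies in a 6-cycle (a h f c d e).
Powers repeat with period 6 on this cycle, and 56 mod 6 = 2, so π^56(d) = π^2(d).
Advancing 2 steps from d: d → e → a.

a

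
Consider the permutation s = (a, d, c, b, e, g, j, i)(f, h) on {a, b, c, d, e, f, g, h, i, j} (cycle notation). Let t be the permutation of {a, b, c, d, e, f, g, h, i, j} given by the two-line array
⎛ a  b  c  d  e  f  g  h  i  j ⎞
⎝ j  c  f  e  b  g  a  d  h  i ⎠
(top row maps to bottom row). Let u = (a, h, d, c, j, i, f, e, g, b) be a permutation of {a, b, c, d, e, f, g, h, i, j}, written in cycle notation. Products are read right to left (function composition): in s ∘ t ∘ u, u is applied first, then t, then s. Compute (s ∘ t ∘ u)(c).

a

Apply the permutations in order: u(c) = j, then t(j) = i, then s(i) = a. So (s ∘ t ∘ u)(c) = a.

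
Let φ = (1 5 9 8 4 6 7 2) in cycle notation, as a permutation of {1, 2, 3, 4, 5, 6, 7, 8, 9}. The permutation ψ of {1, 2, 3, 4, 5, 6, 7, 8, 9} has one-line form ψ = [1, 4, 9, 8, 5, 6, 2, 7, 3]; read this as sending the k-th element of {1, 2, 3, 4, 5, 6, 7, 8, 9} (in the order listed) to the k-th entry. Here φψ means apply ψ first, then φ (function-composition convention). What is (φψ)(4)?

4

(φψ)(4) = φ(ψ(4)). ψ(4) = 8, then φ(8) = 4. So (φψ)(4) = 4.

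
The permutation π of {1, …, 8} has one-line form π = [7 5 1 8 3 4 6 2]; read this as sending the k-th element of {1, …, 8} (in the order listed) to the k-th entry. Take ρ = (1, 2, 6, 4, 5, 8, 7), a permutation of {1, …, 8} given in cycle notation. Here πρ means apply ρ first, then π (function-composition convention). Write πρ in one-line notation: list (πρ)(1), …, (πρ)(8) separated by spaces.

5 4 1 3 2 8 7 6

For each element, apply ρ then π: 1 → 2 → 5; 2 → 6 → 4; 3 → 3 → 1; 4 → 5 → 3; 5 → 8 → 2; 6 → 4 → 8; 7 → 1 → 7; 8 → 7 → 6.
So πρ in one-line form is 5 4 1 3 2 8 7 6.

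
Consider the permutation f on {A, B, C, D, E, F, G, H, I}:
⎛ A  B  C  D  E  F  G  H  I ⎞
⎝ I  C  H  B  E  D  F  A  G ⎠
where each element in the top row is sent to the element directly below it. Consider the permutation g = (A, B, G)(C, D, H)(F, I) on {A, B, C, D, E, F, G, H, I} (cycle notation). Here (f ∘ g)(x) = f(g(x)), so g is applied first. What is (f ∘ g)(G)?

I

(f ∘ g)(G) = f(g(G)). g(G) = A, then f(A) = I. So (f ∘ g)(G) = I.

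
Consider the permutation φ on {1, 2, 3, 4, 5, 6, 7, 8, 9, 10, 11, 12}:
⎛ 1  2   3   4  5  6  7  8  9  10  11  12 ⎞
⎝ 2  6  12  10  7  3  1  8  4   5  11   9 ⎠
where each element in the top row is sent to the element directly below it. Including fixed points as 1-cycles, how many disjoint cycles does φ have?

3

The cycle decomposition is (1, 2, 6, 3, 12, 9, 4, 10, 5, 7)(8)(11), which has 3 cycles (counting 1-cycles).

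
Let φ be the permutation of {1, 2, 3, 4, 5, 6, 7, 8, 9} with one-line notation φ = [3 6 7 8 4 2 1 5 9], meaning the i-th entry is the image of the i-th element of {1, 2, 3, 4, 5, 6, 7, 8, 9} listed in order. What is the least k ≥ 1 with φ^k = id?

6

Decomposing into disjoint cycles gives cycle lengths 3, 3, 2, 1.
Since disjoint cycles commute, ord(φ) = lcm(3, 3, 2) = 6.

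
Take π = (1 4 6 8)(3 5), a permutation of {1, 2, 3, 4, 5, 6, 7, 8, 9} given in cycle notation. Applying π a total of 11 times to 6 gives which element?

4

6 lies in the 4-cycle (1 4 6 8).
Powers repeat with period 4 on this cycle, and 11 mod 4 = 3, so π^11(6) = π^3(6).
Stepping 3 places around the cycle: 6 → 8 → 1 → 4.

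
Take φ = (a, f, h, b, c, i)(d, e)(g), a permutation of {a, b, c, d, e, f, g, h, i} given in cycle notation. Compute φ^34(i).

b

i lies in the 6-cycle (a, f, h, b, c, i).
Powers repeat with period 6 on this cycle, and 34 mod 6 = 4, so φ^34(i) = φ^4(i).
Advancing 4 steps from i: i → a → f → h → b.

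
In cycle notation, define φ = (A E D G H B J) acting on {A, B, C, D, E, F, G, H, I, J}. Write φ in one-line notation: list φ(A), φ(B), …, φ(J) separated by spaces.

E J C G D F H B I A

Each element maps to the next entry in its cycle (wrapping to the front): A↦E, B↦J, C↦C, D↦G, E↦D, F↦F, G↦H, H↦B, I↦I, J↦A.
So the one-line form is E J C G D F H B I A.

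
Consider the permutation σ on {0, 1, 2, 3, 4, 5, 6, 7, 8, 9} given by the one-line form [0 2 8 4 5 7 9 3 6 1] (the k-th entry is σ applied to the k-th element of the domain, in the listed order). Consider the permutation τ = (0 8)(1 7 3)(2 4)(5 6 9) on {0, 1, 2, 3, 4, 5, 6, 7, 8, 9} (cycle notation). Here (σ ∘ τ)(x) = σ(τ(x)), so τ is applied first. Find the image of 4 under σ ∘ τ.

τ(4) = 2, then σ(2) = 8; composing gives (σ ∘ τ)(4) = 8.

8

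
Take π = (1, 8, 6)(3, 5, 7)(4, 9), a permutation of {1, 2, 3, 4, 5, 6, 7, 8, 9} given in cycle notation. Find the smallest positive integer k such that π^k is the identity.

6

The disjoint cycles have lengths 3, 3, 2, 1.
The order is lcm(3, 3, 2) = 6.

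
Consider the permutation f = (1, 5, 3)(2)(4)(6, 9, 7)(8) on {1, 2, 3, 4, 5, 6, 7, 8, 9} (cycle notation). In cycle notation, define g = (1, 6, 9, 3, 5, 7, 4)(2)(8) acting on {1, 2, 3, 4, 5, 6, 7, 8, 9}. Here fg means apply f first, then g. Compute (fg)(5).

(fg)(5) = g(f(5)). f(5) = 3, then g(3) = 5. So (fg)(5) = 5.

5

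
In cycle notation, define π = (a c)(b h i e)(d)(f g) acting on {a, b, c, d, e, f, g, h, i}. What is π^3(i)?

h

i lies in the 4-cycle (b h i e).
Advancing 3 steps from i: i → e → b → h.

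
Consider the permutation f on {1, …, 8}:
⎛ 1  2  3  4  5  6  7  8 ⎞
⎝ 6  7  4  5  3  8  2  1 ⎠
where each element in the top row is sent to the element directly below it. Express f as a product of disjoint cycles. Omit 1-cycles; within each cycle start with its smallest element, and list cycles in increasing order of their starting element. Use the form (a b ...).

Start at 1 and follow images: 1 → 6 → 8 → 1, giving the cycle (1 6 8).
Repeating from the next unused element and collecting all non-trivial cycles gives (1 6 8)(2 7)(3 4 5).

(1 6 8)(2 7)(3 4 5)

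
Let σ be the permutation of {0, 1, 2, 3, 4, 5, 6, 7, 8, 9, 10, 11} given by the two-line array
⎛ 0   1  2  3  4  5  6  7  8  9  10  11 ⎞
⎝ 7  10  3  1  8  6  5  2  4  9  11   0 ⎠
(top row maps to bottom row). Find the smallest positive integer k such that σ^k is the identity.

14

Decomposing into disjoint cycles gives cycle lengths 7, 2, 2, 1.
The order is lcm(7, 2, 2) = 14.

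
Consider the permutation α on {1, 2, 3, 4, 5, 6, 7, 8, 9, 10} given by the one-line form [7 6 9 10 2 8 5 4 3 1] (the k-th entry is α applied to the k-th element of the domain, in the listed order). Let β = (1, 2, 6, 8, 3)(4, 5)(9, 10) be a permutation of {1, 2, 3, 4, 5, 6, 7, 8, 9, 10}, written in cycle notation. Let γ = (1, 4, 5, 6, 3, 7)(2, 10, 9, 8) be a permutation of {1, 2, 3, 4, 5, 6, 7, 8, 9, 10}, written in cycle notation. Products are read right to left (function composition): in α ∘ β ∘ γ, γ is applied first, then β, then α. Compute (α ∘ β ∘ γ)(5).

4

Chase 5: γ(5) = 6; β(6) = 8; α(8) = 4. Hence (α ∘ β ∘ γ)(5) = 4.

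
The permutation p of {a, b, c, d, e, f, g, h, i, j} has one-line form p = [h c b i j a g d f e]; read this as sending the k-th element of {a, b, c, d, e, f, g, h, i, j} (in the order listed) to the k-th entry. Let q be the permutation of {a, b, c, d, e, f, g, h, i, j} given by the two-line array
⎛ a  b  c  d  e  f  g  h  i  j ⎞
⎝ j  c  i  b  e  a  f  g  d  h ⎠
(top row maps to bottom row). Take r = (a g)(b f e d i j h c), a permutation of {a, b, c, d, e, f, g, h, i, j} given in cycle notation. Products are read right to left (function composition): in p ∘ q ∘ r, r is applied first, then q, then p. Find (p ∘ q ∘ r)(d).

(p ∘ q ∘ r)(d) = p(q(r(d))). r(d) = i, then q(i) = d, then p(d) = i, so the result is i.

i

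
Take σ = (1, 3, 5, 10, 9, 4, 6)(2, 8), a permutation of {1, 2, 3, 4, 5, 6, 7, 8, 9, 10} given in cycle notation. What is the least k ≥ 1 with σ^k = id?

The disjoint cycles have lengths 7, 2, 1.
Since disjoint cycles commute, ord(σ) = lcm(7, 2) = 14.

14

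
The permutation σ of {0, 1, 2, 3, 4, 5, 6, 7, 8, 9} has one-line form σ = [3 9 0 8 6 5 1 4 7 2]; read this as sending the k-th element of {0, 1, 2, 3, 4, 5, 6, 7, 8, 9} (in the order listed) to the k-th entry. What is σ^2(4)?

1

Tracing 4 → 6 → … returns to 4 after 9 steps, so 4 lies in a 9-cycle (0, 3, 8, 7, 4, 6, 1, 9, 2).
Stepping 2 places around the cycle: 4 → 6 → 1.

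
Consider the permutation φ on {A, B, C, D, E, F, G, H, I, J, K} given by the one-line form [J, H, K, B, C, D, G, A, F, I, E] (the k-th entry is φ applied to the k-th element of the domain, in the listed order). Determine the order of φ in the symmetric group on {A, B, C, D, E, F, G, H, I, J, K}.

Writing φ as disjoint cycles, the cycle lengths are 7, 3, 1.
Since disjoint cycles commute, ord(φ) = lcm(7, 3) = 21.

21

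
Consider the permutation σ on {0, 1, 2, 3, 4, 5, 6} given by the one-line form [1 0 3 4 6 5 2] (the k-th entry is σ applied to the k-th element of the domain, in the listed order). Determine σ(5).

5

5 is element number 6 of the domain, and entry number 6 of the one-line form is 5, so σ(5) = 5.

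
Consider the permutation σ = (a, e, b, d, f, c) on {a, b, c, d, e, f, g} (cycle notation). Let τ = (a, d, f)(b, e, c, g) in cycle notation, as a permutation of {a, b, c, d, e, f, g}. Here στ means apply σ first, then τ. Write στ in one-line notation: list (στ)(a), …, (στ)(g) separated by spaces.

c f d a e g b

(στ)(x) = τ(σ(x)). Computing each image: τ(σ(a)) = τ(e) = c, τ(σ(b)) = τ(d) = f, τ(σ(c)) = τ(a) = d, τ(σ(d)) = τ(f) = a, τ(σ(e)) = τ(b) = e, τ(σ(f)) = τ(c) = g, τ(σ(g)) = τ(g) = b.
Hence στ = [c f d a e g b].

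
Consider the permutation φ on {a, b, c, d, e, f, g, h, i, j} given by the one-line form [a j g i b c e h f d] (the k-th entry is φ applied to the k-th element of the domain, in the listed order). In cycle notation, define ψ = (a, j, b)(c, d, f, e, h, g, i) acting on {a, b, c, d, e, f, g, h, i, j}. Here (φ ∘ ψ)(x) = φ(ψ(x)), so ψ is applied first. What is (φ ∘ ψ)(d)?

ψ(d) = f, then φ(f) = c; composing gives (φ ∘ ψ)(d) = c.

c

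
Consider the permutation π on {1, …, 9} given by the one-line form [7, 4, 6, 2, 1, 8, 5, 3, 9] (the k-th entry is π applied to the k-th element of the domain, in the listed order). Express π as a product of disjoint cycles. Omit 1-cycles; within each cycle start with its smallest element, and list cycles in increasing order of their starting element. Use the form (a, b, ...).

(1, 7, 5)(2, 4)(3, 6, 8)

Start at 1 and follow images: 1 → 7 → 5 → 1, giving the cycle (1, 7, 5).
Repeating from the next unused element and collecting all non-trivial cycles gives (1, 7, 5)(2, 4)(3, 6, 8).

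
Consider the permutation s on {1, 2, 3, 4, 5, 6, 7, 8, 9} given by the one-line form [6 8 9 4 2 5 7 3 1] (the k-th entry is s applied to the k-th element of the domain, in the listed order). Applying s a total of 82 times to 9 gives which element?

Tracing 9 → 1 → … returns to 9 after 7 steps, so 9 lies in a 7-cycle (1 6 5 2 8 3 9).
Since the cycle has length 7, s^82 acts on it the same as s^5 (82 mod 7 = 5).
Stepping 5 places around the cycle: 9 → 1 → 6 → 5 → 2 → 8.

8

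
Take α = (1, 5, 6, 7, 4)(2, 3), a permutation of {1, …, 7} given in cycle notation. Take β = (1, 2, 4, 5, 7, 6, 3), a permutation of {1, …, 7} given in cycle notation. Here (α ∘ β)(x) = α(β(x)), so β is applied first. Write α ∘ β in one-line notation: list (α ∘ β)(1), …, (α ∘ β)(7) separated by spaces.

3 1 5 6 4 2 7

(α ∘ β)(x) = α(β(x)). Computing each image: α(β(1)) = α(2) = 3, α(β(2)) = α(4) = 1, α(β(3)) = α(1) = 5, α(β(4)) = α(5) = 6, α(β(5)) = α(7) = 4, α(β(6)) = α(3) = 2, α(β(7)) = α(6) = 7.
Hence α ∘ β = [3 1 5 6 4 2 7].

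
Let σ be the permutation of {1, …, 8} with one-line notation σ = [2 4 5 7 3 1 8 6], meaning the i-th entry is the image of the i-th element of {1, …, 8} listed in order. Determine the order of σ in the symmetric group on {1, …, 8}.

6

Decomposing into disjoint cycles gives cycle lengths 6, 2.
The order of σ is the least common multiple of its cycle lengths: lcm(6, 2) = 6.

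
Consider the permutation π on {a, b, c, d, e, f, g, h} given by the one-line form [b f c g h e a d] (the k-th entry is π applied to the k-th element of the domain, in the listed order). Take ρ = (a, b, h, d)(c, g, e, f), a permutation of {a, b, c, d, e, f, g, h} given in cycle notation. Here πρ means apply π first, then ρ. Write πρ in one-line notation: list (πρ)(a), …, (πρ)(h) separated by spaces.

(πρ)(x) = ρ(π(x)). Computing each image: ρ(π(a)) = ρ(b) = h, ρ(π(b)) = ρ(f) = c, ρ(π(c)) = ρ(c) = g, ρ(π(d)) = ρ(g) = e, ρ(π(e)) = ρ(h) = d, ρ(π(f)) = ρ(e) = f, ρ(π(g)) = ρ(a) = b, ρ(π(h)) = ρ(d) = a.
Hence πρ = [h c g e d f b a].

h c g e d f b a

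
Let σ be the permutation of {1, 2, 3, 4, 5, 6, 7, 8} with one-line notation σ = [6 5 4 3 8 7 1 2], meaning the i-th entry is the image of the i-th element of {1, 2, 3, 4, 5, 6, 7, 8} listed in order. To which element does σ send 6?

7

6 is element number 6 of the domain, and entry number 6 of the one-line form is 7, so σ(6) = 7.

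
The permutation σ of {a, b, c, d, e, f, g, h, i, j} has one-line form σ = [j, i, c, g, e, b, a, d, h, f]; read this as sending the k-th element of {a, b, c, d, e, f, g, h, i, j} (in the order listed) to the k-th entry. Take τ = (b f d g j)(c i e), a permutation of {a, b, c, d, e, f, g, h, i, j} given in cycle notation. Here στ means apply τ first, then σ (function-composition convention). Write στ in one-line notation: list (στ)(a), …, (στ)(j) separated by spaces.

j b h a c g f d e i

(στ)(x) = σ(τ(x)). Computing each image: σ(τ(a)) = σ(a) = j, σ(τ(b)) = σ(f) = b, σ(τ(c)) = σ(i) = h, σ(τ(d)) = σ(g) = a, σ(τ(e)) = σ(c) = c, σ(τ(f)) = σ(d) = g, σ(τ(g)) = σ(j) = f, σ(τ(h)) = σ(h) = d, σ(τ(i)) = σ(e) = e, σ(τ(j)) = σ(b) = i.
Hence στ = [j b h a c g f d e i].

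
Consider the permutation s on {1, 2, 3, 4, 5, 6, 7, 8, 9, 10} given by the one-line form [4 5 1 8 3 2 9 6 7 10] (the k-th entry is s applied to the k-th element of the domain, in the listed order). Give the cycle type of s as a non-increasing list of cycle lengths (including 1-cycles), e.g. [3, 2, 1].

[7, 2, 1]

The disjoint cycles are (1, 4, 8, 6, 2, 5, 3)(7, 9)(10), with lengths 7, 2, 1 in non-increasing order.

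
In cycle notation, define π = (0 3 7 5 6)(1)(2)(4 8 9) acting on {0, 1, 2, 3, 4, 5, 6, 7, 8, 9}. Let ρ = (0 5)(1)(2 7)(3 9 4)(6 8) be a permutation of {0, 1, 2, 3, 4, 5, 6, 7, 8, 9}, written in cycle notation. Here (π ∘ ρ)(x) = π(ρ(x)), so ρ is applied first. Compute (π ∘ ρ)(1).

First apply ρ: ρ(1) = 1, then π(1) = 1. Thus (π ∘ ρ)(1) = 1.

1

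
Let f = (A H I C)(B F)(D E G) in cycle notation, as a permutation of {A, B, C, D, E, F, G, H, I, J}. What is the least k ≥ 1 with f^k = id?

12

The disjoint cycles have lengths 4, 3, 2, 1.
Since disjoint cycles commute, ord(f) = lcm(4, 3, 2) = 12.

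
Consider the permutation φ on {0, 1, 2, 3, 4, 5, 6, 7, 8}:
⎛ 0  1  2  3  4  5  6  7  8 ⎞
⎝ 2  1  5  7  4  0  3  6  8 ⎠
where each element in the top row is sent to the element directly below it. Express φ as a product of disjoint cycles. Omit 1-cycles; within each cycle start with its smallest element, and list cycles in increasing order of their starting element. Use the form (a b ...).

(0 2 5)(3 7 6)

From 0: 0 → 2 → 5 → 0, closing the cycle (0 2 5).
Repeating from the next unused element and collecting all non-trivial cycles gives (0 2 5)(3 7 6).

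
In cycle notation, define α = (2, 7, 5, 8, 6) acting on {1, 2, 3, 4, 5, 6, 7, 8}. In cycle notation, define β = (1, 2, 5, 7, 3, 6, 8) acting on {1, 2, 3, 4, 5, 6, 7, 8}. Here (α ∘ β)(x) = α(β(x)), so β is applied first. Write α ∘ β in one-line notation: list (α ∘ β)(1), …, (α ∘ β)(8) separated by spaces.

7 8 2 4 5 6 3 1

(α ∘ β)(x) = α(β(x)). Computing each image: α(β(1)) = α(2) = 7, α(β(2)) = α(5) = 8, α(β(3)) = α(6) = 2, α(β(4)) = α(4) = 4, α(β(5)) = α(7) = 5, α(β(6)) = α(8) = 6, α(β(7)) = α(3) = 3, α(β(8)) = α(1) = 1.
Hence α ∘ β = [7 8 2 4 5 6 3 1].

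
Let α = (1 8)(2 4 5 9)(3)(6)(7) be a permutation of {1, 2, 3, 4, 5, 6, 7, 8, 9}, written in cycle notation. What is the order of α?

The cycle type of α is (4, 2, 1, 1, 1).
The order is lcm(4, 2) = 4.

4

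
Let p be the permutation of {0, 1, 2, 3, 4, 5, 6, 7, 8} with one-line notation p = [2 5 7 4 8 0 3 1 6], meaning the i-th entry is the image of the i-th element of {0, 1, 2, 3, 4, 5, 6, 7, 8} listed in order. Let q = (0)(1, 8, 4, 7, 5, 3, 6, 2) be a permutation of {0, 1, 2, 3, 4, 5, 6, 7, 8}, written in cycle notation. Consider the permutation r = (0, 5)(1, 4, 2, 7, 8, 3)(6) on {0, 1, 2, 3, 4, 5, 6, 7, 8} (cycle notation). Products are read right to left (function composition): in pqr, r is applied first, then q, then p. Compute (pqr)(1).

Apply the permutations in order: r(1) = 4, then q(4) = 7, then p(7) = 1. So (pqr)(1) = 1.

1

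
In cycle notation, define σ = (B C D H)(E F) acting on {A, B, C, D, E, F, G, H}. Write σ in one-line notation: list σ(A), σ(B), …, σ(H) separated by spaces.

Each element maps to the next entry in its cycle (wrapping to the front): A↦A, B↦C, C↦D, D↦H, E↦F, F↦E, G↦G, H↦B.
So the one-line form is A C D H F E G B.

A C D H F E G B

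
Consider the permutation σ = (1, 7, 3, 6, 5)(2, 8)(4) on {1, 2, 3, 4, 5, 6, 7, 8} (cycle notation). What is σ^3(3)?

3 lies in the 5-cycle (1, 7, 3, 6, 5).
Advancing 3 steps from 3: 3 → 6 → 5 → 1.

1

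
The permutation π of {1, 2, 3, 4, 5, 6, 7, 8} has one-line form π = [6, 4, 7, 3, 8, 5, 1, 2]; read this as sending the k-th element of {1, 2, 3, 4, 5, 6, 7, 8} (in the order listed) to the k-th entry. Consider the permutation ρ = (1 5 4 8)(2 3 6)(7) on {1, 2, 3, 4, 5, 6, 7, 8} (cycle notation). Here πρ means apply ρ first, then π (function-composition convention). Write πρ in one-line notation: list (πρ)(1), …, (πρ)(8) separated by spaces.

(πρ)(x) = π(ρ(x)). Computing each image: π(ρ(1)) = π(5) = 8, π(ρ(2)) = π(3) = 7, π(ρ(3)) = π(6) = 5, π(ρ(4)) = π(8) = 2, π(ρ(5)) = π(4) = 3, π(ρ(6)) = π(2) = 4, π(ρ(7)) = π(7) = 1, π(ρ(8)) = π(1) = 6.
Hence πρ = [8 7 5 2 3 4 1 6].

8 7 5 2 3 4 1 6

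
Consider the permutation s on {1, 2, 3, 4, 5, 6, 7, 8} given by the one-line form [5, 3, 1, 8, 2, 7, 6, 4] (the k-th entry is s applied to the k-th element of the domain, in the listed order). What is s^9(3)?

Tracing 3 → 1 → … returns to 3 after 4 steps, so 3 lies in a 4-cycle (1, 5, 2, 3).
On a 4-cycle, s^4 is the identity, so s^9 = s^1 there (9 ≡ 1 mod 4).
Advancing 1 step from 3: 3 → 1.

1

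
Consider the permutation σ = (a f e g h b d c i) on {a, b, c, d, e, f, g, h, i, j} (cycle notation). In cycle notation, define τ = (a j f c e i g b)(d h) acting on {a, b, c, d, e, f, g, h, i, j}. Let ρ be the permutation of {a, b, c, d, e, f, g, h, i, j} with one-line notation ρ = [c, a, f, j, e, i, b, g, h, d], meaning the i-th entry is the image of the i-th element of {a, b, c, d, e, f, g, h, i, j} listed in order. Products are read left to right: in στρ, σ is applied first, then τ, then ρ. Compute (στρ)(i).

d

Apply the permutations in order: σ(i) = a, then τ(a) = j, then ρ(j) = d. So (στρ)(i) = d.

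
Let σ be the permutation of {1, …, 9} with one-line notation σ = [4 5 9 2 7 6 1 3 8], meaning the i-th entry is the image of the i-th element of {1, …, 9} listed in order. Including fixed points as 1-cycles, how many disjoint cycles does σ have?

3

The cycle decomposition is (1, 4, 2, 5, 7)(3, 9, 8)(6), which has 3 cycles (counting 1-cycles).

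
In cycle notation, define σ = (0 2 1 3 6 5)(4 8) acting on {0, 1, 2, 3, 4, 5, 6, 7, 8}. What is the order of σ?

The disjoint cycles have lengths 6, 2, 1.
The order of σ is the least common multiple of its cycle lengths: lcm(6, 2) = 6.

6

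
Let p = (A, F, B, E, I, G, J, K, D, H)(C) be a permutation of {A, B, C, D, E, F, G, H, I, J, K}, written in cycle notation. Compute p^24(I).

I lies in the 10-cycle (A, F, B, E, I, G, J, K, D, H).
Since the cycle has length 10, p^24 acts on it the same as p^4 (24 mod 10 = 4).
Stepping 4 places around the cycle: I → G → J → K → D.

D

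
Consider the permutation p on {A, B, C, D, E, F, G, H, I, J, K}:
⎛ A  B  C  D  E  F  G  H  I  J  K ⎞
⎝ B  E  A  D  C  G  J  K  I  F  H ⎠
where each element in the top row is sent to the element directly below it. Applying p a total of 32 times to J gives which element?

Tracing J → F → … returns to J after 3 steps, so J lies in a 3-cycle (F G J).
Since the cycle has length 3, p^32 acts on it the same as p^2 (32 mod 3 = 2).
Stepping 2 places around the cycle: J → F → G.

G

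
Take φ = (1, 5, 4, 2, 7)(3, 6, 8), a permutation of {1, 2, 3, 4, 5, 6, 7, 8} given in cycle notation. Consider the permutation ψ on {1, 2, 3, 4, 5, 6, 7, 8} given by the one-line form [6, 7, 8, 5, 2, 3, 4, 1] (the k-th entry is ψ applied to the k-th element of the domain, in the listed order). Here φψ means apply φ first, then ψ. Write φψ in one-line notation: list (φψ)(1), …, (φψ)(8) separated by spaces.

(φψ)(x) = ψ(φ(x)). Computing each image: ψ(φ(1)) = ψ(5) = 2, ψ(φ(2)) = ψ(7) = 4, ψ(φ(3)) = ψ(6) = 3, ψ(φ(4)) = ψ(2) = 7, ψ(φ(5)) = ψ(4) = 5, ψ(φ(6)) = ψ(8) = 1, ψ(φ(7)) = ψ(1) = 6, ψ(φ(8)) = ψ(3) = 8.
Hence φψ = [2 4 3 7 5 1 6 8].

2 4 3 7 5 1 6 8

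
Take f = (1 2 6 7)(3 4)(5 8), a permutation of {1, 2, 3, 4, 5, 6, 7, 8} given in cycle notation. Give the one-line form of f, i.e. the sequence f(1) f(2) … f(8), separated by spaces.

2 6 4 3 8 7 1 5

Image by image: 1→2, 2→6, 3→4, 4→3, 5→8, 6→7, 7→1, 8→5.
So the one-line form is 2 6 4 3 8 7 1 5.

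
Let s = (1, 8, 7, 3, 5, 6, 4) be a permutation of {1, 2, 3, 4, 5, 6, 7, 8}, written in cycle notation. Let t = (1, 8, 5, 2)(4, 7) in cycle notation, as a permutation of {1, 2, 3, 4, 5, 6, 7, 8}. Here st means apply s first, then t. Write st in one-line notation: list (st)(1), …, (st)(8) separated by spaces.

(st)(x) = t(s(x)). Computing each image: t(s(1)) = t(8) = 5, t(s(2)) = t(2) = 1, t(s(3)) = t(5) = 2, t(s(4)) = t(1) = 8, t(s(5)) = t(6) = 6, t(s(6)) = t(4) = 7, t(s(7)) = t(3) = 3, t(s(8)) = t(7) = 4.
Hence st = [5 1 2 8 6 7 3 4].

5 1 2 8 6 7 3 4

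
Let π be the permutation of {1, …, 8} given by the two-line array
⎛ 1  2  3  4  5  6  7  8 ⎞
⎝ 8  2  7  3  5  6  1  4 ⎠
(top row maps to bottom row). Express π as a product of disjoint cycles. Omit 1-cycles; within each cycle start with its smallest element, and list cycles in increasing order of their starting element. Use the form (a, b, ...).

(1, 8, 4, 3, 7)

Iterating π from 1 gives 1 → 8 → 4 → 3 → 7 → 1; that is the 5-cycle (1, 8, 4, 3, 7).
Continuing from each remaining unvisited element yields (1, 8, 4, 3, 7).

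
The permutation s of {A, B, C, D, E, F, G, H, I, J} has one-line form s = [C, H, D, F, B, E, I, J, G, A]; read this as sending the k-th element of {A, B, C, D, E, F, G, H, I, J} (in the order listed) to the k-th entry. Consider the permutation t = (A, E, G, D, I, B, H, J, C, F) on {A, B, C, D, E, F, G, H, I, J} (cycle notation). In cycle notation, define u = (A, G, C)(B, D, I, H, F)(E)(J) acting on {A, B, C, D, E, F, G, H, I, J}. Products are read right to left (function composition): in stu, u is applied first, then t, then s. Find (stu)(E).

(stu)(E) = s(t(u(E))). u(E) = E, then t(E) = G, then s(G) = I, so the result is I.

I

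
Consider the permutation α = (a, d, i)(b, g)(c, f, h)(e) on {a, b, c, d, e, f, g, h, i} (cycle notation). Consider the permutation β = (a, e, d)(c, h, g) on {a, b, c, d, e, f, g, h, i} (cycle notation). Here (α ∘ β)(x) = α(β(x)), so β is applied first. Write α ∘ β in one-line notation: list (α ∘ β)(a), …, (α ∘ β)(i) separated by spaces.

e g c d i h f b a

Chase each element through β then α: a → e → e; b → b → g; c → h → c; d → a → d; e → d → i; f → f → h; g → c → f; h → g → b; i → i → a.
Collecting the images, α ∘ β = [e g c d i h f b a].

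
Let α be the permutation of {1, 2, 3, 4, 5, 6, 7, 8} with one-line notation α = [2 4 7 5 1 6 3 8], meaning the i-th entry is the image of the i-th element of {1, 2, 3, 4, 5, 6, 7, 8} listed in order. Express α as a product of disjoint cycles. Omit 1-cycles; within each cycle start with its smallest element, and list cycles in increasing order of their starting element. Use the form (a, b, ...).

From 1: 1 → 2 → 4 → 5 → 1, closing the cycle (1, 2, 4, 5).
Continuing from each remaining unvisited element yields (1, 2, 4, 5)(3, 7).

(1, 2, 4, 5)(3, 7)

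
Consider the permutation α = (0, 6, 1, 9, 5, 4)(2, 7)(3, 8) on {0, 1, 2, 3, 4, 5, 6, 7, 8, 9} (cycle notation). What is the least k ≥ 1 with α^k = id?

6

The cycle type of α is (6, 2, 2).
The order is lcm(6, 2, 2) = 6.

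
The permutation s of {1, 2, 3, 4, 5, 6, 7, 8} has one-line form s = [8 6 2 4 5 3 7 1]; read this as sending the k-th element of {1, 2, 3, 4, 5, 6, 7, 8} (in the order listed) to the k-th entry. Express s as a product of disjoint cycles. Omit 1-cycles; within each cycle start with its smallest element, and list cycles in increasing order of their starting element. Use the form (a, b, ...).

Iterating s from 1 gives 1 → 8 → 1; that is the 2-cycle (1, 8).
Repeating from the next unused element and collecting all non-trivial cycles gives (1, 8)(2, 6, 3).

(1, 8)(2, 6, 3)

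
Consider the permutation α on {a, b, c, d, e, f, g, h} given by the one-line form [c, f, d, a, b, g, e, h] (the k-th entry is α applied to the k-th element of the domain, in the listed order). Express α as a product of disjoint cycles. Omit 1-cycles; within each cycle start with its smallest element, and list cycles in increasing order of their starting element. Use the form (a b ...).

From a: a → c → d → a, closing the cycle (a c d).
Continuing from each remaining unvisited element yields (a c d)(b f g e).

(a c d)(b f g e)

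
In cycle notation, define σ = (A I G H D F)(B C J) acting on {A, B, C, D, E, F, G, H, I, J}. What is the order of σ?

The cycle type of σ is (6, 3, 1).
The order is lcm(6, 3) = 6.

6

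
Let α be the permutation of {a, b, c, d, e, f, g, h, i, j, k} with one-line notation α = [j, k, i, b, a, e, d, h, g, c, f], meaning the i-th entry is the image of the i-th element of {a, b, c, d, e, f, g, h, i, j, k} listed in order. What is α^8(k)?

Tracing k → f → … returns to k after 10 steps, so k lies in a 10-cycle (a, j, c, i, g, d, b, k, f, e).
Advancing 8 steps from k: k → f → e → a → j → c → i → g → d.

d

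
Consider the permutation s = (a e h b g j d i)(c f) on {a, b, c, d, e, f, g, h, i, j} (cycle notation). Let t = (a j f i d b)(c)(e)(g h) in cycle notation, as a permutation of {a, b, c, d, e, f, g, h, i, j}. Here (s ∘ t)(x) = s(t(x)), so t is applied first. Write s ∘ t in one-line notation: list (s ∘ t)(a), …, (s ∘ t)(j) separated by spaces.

d e f g h a b j i c

(s ∘ t)(x) = s(t(x)). Computing each image: s(t(a)) = s(j) = d, s(t(b)) = s(a) = e, s(t(c)) = s(c) = f, s(t(d)) = s(b) = g, s(t(e)) = s(e) = h, s(t(f)) = s(i) = a, s(t(g)) = s(h) = b, s(t(h)) = s(g) = j, s(t(i)) = s(d) = i, s(t(j)) = s(f) = c.
Hence s ∘ t = [d e f g h a b j i c].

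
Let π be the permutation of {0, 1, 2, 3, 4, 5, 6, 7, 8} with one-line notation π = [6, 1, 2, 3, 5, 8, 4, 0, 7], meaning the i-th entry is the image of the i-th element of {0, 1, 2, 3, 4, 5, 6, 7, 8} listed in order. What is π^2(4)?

Tracing 4 → 5 → … returns to 4 after 6 steps, so 4 lies in a 6-cycle (0, 6, 4, 5, 8, 7).
Stepping 2 places around the cycle: 4 → 5 → 8.

8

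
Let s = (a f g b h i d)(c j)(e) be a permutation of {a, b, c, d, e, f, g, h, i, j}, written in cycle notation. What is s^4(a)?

a lies in the 7-cycle (a f g b h i d).
Advancing 4 steps from a: a → f → g → b → h.

h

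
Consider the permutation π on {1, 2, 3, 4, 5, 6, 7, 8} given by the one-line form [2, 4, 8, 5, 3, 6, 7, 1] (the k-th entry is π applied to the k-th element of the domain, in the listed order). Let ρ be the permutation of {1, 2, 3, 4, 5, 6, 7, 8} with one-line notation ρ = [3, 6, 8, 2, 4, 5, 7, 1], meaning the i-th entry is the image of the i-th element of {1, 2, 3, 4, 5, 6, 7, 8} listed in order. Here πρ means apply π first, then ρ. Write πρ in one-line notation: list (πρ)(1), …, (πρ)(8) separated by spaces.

For each element, apply π then ρ: 1 → 2 → 6; 2 → 4 → 2; 3 → 8 → 1; 4 → 5 → 4; 5 → 3 → 8; 6 → 6 → 5; 7 → 7 → 7; 8 → 1 → 3.
So πρ in one-line form is 6 2 1 4 8 5 7 3.

6 2 1 4 8 5 7 3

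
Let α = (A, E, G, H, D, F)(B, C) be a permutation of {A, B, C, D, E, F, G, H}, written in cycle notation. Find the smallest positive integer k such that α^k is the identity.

6

The cycle type of α is (6, 2).
Since disjoint cycles commute, ord(α) = lcm(6, 2) = 6.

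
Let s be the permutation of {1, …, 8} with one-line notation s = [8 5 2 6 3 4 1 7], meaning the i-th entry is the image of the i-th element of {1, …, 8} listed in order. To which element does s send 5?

3

5 is element number 5 of the domain, and entry number 5 of the one-line form is 3, so s(5) = 3.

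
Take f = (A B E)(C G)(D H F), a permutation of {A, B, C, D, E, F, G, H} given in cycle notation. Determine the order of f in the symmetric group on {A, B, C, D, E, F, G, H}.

6

The disjoint cycles have lengths 3, 3, 2.
The order of f is the least common multiple of its cycle lengths: lcm(3, 3, 2) = 6.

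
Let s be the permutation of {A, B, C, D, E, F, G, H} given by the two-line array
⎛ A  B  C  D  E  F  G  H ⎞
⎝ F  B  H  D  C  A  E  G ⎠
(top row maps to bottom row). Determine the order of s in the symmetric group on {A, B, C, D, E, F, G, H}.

The disjoint-cycle form of s has cycle lengths 4, 2, 1, 1.
The order of s is the least common multiple of its cycle lengths: lcm(4, 2) = 4.

4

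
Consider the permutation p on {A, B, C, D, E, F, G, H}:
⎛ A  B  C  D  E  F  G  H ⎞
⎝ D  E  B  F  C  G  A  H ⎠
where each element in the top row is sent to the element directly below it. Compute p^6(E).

Tracing E → C → … returns to E after 3 steps, so E lies in a 3-cycle (B E C).
Since the cycle has length 3, p^6 acts on it the same as p^0 (6 mod 3 = 0).
So p^6(E) = E.

E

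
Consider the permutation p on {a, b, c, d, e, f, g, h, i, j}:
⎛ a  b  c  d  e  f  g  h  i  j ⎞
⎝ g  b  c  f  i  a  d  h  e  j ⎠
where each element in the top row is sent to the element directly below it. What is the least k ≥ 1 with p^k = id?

Writing p as disjoint cycles, the cycle lengths are 4, 2, 1, 1, 1, 1.
Since disjoint cycles commute, ord(p) = lcm(4, 2) = 4.

4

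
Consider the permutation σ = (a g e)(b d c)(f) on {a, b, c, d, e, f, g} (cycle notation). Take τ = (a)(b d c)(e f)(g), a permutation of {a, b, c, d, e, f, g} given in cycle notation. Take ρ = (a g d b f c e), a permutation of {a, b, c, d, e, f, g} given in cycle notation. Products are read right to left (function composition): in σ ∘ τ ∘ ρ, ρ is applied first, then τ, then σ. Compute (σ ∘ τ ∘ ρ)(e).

Apply the permutations in order: ρ(e) = a, then τ(a) = a, then σ(a) = g. So (σ ∘ τ ∘ ρ)(e) = g.

g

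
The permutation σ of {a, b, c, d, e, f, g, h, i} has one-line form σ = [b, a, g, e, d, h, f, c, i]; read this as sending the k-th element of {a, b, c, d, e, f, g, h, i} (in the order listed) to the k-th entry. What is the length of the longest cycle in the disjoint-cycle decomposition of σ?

Decomposing into disjoint cycles gives (a, b)(c, g, f, h)(d, e); the longest has length 4.

4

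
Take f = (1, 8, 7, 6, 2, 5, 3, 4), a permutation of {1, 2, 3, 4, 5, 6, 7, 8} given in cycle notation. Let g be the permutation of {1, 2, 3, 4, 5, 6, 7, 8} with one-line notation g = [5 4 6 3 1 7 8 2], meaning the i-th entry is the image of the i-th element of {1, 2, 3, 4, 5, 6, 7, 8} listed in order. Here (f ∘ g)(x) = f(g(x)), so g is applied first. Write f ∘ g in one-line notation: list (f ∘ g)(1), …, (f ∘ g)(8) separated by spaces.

3 1 2 4 8 6 7 5

(f ∘ g)(x) = f(g(x)). Computing each image: f(g(1)) = f(5) = 3, f(g(2)) = f(4) = 1, f(g(3)) = f(6) = 2, f(g(4)) = f(3) = 4, f(g(5)) = f(1) = 8, f(g(6)) = f(7) = 6, f(g(7)) = f(8) = 7, f(g(8)) = f(2) = 5.
Hence f ∘ g = [3 1 2 4 8 6 7 5].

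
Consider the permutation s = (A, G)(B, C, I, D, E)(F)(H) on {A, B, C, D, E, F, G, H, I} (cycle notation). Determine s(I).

In the cycle (B, C, I, D, E), I is followed by D, so s(I) = D.

D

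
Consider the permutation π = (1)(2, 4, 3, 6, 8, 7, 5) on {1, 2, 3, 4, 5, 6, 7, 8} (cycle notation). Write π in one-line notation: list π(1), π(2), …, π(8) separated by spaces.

Image by image: 1→1, 2→4, 3→6, 4→3, 5→2, 6→8, 7→5, 8→7.
Listing these in domain order gives 1 4 6 3 2 8 5 7.

1 4 6 3 2 8 5 7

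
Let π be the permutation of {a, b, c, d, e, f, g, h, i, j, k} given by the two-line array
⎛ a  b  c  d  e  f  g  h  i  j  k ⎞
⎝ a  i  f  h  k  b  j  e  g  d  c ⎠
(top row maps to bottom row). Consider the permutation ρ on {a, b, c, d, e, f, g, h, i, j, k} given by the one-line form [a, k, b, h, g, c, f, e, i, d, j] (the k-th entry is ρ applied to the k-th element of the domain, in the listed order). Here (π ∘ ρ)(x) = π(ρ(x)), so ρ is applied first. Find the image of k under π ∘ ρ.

First apply ρ: ρ(k) = j, then π(j) = d. Thus (π ∘ ρ)(k) = d.

d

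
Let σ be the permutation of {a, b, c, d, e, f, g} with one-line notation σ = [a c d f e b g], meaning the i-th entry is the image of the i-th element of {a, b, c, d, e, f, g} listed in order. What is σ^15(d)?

c

Tracing d → f → … returns to d after 4 steps, so d lies in a 4-cycle (b, c, d, f).
Since the cycle has length 4, σ^15 acts on it the same as σ^3 (15 mod 4 = 3).
Stepping 3 places around the cycle: d → f → b → c.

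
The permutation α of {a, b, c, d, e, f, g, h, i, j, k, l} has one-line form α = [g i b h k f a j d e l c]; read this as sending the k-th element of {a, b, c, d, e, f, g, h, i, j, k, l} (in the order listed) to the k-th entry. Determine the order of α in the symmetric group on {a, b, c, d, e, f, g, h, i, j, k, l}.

18

The disjoint-cycle form of α has cycle lengths 9, 2, 1.
Since disjoint cycles commute, ord(α) = lcm(9, 2) = 18.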